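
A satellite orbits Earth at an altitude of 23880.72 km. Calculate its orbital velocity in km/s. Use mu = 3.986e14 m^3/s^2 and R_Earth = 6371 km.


r = R_E + alt = 6371.0 + 23880.72 = 30251.7200 km = 3.025172e+07 m
v = sqrt(mu/r) = sqrt(3.986e14 / 3.025172e+07) = 3629.8912 m/s = 3.6299 km/s

3.6299 km/s


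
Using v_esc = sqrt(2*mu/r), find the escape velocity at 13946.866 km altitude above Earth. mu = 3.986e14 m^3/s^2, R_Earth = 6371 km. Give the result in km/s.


r = 6371.0 + 13946.866 = 20317.8660 km = 2.0317866e+07 m
v_esc = sqrt(2*mu/r) = sqrt(2*3.986e14 / 2.0317866e+07)
v_esc = 6263.8969 m/s = 6.2639 km/s

6.2639 km/s


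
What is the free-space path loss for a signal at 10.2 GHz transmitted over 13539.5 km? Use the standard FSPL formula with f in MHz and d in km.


f = 10.2 GHz = 10200.0000 MHz
d = 13539.5 km
FSPL = 32.44 + 20*log10(10200.0000) + 20*log10(13539.5)
FSPL = 32.44 + 80.1720 + 82.6321
FSPL = 195.2441 dB

195.2441 dB


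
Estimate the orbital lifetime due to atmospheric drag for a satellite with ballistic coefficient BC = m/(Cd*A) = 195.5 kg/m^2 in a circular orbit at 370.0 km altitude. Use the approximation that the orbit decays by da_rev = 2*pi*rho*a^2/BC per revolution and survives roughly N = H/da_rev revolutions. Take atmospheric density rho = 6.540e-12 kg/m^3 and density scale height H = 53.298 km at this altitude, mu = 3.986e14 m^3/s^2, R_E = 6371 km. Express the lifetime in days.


a = R_E + alt = 6741.0000 km = 6.741e+06 m
da_rev = 2*pi*rho*a^2/BC = 2*pi*6.540e-12*(6.741e+06)^2/195.5 = 9.551235 m per revolution
N = H/da_rev = 53298.0000 m / 9.551235 m = 5580.2211 revolutions
P = 2*pi*sqrt(a^3/mu) = 5508.0479 s
lifetime = N*P = 5580.2211 * 5508.0479 = 3.0736125e+07 s = 355.7422 days

355.7422 days


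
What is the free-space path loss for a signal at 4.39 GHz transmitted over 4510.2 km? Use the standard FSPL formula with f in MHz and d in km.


f = 4.39 GHz = 4390.0000 MHz
d = 4510.2 km
FSPL = 32.44 + 20*log10(4390.0000) + 20*log10(4510.2)
FSPL = 32.44 + 72.8493 + 73.0839
FSPL = 178.3732 dB

178.3732 dB


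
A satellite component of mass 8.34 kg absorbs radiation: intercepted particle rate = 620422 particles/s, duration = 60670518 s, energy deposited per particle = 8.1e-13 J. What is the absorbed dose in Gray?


Total energy deposited = rate * time * E_per
  = 620422 * 60670518 * 8.1e-13 = 30.4895 J
Dose = E_total / mass = 30.4895 / 8.34
Dose = 3.6558 Gy

3.6558 Gy


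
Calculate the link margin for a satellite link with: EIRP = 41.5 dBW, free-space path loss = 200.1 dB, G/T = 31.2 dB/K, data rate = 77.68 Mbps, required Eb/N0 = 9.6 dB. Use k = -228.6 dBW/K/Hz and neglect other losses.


C/N0 = EIRP - FSPL + G/T - k = 41.5 - 200.1 + 31.2 - (-228.6)
C/N0 = 101.2000 dB-Hz
R_b = 77.68 Mbps = 7.768e+07 bps -> 10*log10(R_b) = 78.9031 dB-Hz
Eb/N0 = C/N0 - 10*log10(R_b) = 101.2000 - 78.9031 = 22.2969 dB
Margin = Eb/N0 - Eb/N0_req = 22.2969 - 9.6 = 12.6969 dB (link closes)

12.6969 dB


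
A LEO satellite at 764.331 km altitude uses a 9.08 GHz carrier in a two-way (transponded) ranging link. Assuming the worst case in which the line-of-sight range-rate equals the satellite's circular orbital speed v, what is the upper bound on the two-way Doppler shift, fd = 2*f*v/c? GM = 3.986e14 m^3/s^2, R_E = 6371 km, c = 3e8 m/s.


r = 7.135331e+06 m
v = sqrt(mu/r) = 7474.1461 m/s (worst-case radial velocity)
f = 9.08 GHz = 9.08e+09 Hz
fd = 2*f*v/c = 2*9.08e+09*7474.1461/3.0e+08
fd = 452434.9794 Hz

452434.9794 Hz


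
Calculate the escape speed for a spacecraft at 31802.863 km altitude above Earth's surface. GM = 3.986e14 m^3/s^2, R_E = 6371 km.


r = 6371.0 + 31802.863 = 38173.8630 km = 3.8173863e+07 m
v_esc = sqrt(2*mu/r) = sqrt(2*3.986e14 / 3.8173863e+07)
v_esc = 4569.8357 m/s = 4.5698 km/s

4.5698 km/s


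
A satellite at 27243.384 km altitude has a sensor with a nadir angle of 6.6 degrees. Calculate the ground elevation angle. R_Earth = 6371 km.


r = R_E + alt = 33614.3840 km
Law of sines in the satellite / Earth-center / ground-point triangle:
  sin(nadir)/R_E = sin(90 + el)/r  =>  cos(el) = (r/R_E)*sin(nadir)
cos(el) = (33614.3840 / 6371.0000) * sin(6.6 deg) = 0.6064262
el = arccos(0.6064262) = 52.6685 deg
(Earth-central angle = 90 - nadir - el = 30.7315 deg)

52.6685 degrees


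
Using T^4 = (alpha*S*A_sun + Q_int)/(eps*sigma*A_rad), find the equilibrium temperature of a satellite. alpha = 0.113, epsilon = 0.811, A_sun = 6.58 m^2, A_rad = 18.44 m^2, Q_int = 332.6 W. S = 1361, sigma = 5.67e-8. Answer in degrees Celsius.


Numerator = alpha*S*A_sun + Q_int = 0.113*1361*6.58 + 332.6 = 1344.5579 W
Denominator = eps*sigma*A_rad = 0.811*5.67e-8*18.44 = 8.4793943e-07 W/K^4
T^4 = 1.5856769e+09 K^4
T = 199.5509 K = -73.5991 C

-73.5991 degrees Celsius


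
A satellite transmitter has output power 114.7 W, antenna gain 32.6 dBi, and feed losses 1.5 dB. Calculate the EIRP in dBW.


Pt = 114.7 W = 20.5956 dBW
EIRP = Pt_dBW + Gt - losses = 20.5956 + 32.6 - 1.5 = 51.6956 dBW

51.6956 dBW


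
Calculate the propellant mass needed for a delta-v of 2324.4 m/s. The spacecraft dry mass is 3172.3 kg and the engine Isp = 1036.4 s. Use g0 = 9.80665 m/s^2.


ve = Isp * g0 = 1036.4 * 9.80665 = 10163.612060 m/s
mass ratio = exp(dv/ve) = exp(2324.4/10163.612060) = 1.25696266
m_prop = m_dry * (mr - 1) = 3172.3 * (1.25696266 - 1)
m_prop = 815.1626 kg

815.1626 kg


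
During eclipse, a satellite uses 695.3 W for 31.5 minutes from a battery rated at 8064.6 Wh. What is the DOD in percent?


E_used = P * t / 60 = 695.3 * 31.5 / 60 = 365.0325 Wh
DOD = E_used / E_total * 100 = 365.0325 / 8064.6 * 100
DOD = 4.5264 %

4.5264 %


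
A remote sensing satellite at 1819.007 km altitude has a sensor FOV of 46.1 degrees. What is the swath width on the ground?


FOV = 46.1 deg = 0.8045968 rad
swath = 2 * alt * tan(FOV/2) = 2 * 1819.007 * tan(0.4022984)
swath = 2 * 1819.007 * 0.4255051
swath = 1547.9935 km

1547.9935 km


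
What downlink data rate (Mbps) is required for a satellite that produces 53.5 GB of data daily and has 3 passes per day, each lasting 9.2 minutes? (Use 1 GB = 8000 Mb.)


total contact time = 3 * 9.2 * 60 = 1656.0000 s
data = 53.5 GB = 428000.0000 Mb
rate = 428000.0000 / 1656.0000 = 258.4541 Mbps

258.4541 Mbps


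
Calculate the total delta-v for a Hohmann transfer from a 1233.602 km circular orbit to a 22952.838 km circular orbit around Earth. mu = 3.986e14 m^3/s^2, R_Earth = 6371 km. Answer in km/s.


r1 = 7604.6020 km = 7.604602e+06 m
r2 = 29323.8380 km = 2.9323838e+07 m
dv1 = sqrt(mu/r1)*(sqrt(2*r2/(r1+r2)) - 1) = 1883.9270 m/s
dv2 = sqrt(mu/r2)*(1 - sqrt(2*r1/(r1+r2))) = 1320.7849 m/s
total dv = |dv1| + |dv2| = 1883.9270 + 1320.7849 = 3204.7120 m/s = 3.2047 km/s

3.2047 km/s


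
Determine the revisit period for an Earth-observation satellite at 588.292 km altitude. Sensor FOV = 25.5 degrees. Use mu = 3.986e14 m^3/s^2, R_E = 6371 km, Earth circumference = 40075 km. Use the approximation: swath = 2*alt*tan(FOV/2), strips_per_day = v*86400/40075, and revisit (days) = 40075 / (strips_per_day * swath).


swath = 2*588.292*tan(0.2225295) = 266.2338 km
v = sqrt(mu/r) = 7568.0870 m/s = 7.5681 km/s
strips/day = v*86400/40075 = 7.5681*86400/40075 = 16.3165
coverage/day = strips * swath = 16.3165 * 266.2338 = 4343.9967 km
revisit = 40075 / 4343.9967 = 9.2254 days

9.2254 days


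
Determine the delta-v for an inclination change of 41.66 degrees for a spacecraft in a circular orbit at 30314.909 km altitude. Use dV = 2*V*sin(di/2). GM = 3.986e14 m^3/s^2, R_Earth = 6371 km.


r = 36685.9090 km = 3.6685909e+07 m
V = sqrt(mu/r) = 3296.2414 m/s
di = 41.66 deg = 0.7271042 rad
dV = 2*V*sin(di/2) = 2*3296.2414*sin(0.3635521)
dV = 2344.2630 m/s = 2.3443 km/s

2.3443 km/s


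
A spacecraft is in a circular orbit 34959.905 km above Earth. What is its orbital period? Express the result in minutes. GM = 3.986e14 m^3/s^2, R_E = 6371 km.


r = 41330.9050 km = 4.1330905e+07 m
T = 2*pi*sqrt(r^3/mu) = 2*pi*sqrt(7.0603258e+22 / 3.986e14)
T = 83622.5859 s = 1393.7098 min

1393.7098 minutes


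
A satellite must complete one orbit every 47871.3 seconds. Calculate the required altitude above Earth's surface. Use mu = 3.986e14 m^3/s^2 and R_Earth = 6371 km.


T = 47871.3 s
r = (mu*T^2/(4*pi^2))^(1/3) = (3.986e14 * 47871.3^2 / (4*pi^2))^(1/3)
r = 2.8495482e+07 m = 28495.4815 km
alt = r - R_E = 28495.4815 - 6371 = 22124.4815 km

22124.4815 km


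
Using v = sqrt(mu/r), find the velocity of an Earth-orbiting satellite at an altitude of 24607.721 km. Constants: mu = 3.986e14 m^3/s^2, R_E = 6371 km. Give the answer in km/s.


r = R_E + alt = 6371.0 + 24607.721 = 30978.7210 km = 3.0978721e+07 m
v = sqrt(mu/r) = sqrt(3.986e14 / 3.0978721e+07) = 3587.0457 m/s = 3.5870 km/s

3.5870 km/s


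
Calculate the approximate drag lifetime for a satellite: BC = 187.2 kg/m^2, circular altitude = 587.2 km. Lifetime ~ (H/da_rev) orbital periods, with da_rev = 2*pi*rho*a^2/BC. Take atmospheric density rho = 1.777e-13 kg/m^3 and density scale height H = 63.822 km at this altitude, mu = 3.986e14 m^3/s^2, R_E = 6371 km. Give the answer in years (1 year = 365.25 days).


a = R_E + alt = 6958.2000 km = 6.9582e+06 m
da_rev = 2*pi*rho*a^2/BC = 2*pi*1.777e-13*(6.9582e+06)^2/187.2 = 0.288772124 m per revolution
N = H/da_rev = 63822.0000 m / 0.288772124 m = 221011.6377 revolutions
P = 2*pi*sqrt(a^3/mu) = 5776.3910 s
lifetime = N*P = 221011.6377 * 5776.3910 = 1.2766496e+09 s = 14776.0374 days
years = 14776.0374 / 365.25 = 40.4546 years

40.4546 years


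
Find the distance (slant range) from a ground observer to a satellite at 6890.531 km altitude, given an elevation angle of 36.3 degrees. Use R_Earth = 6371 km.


h = 6890.531 km, el = 36.3 deg
d = -R_E*sin(el) + sqrt((R_E*sin(el))^2 + 2*R_E*h + h^2)
d = -6371.0000*sin(0.6335545) + sqrt((6371.0000*0.5920132)^2 + 2*6371.0000*6890.531 + 6890.531^2)
d = 8455.4834 km

8455.4834 km


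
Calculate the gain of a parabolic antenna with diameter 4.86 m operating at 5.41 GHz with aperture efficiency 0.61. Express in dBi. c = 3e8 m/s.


lambda = c/f = 3e8 / 5.41e+09 = 0.05545287 m
G = eta*(pi*D/lambda)^2 = 0.61*(pi*4.86/0.05545287)^2
G = 46243.8666 (linear)
G = 10*log10(46243.8666) = 46.6505 dBi

46.6505 dBi


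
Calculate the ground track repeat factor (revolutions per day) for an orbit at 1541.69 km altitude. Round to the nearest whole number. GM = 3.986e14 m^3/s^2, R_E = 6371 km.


r = 7.91269e+06 m
T = 2*pi*sqrt(r^3/mu) = 7004.8276 s = 116.7471 min
revs/day = 1440 / 116.7471 = 12.3344
Rounded: 12 revolutions per day

12 revolutions per day


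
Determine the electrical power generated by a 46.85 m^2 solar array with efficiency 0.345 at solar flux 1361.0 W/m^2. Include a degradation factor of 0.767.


P = area * eta * S * degradation
P = 46.85 * 0.345 * 1361.0 * 0.767
P = 16872.6066 W

16872.6066 W


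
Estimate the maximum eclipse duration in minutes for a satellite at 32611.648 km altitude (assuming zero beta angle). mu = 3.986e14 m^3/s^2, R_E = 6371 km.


r = 38982.6480 km
T = 1276.6357 min
Eclipse fraction = arcsin(R_E/r)/pi = arcsin(6371.0000/38982.6480)/pi
= arcsin(0.1634317)/pi = 0.05225633
Eclipse duration = 0.05225633 * 1276.6357 = 66.7123 min

66.7123 minutes


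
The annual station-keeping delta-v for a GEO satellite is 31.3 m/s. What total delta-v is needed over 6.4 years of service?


dV = rate * years = 31.3 * 6.4
dV = 200.3200 m/s

200.3200 m/s


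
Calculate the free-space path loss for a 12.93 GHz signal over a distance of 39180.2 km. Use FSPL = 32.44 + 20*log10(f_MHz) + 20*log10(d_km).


f = 12.93 GHz = 12930.0000 MHz
d = 39180.2 km
FSPL = 32.44 + 20*log10(12930.0000) + 20*log10(39180.2)
FSPL = 32.44 + 82.2320 + 91.8613
FSPL = 206.5333 dB

206.5333 dB


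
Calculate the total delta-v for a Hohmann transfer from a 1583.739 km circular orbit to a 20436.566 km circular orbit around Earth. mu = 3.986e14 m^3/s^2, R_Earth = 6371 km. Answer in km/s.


r1 = 7954.7390 km = 7.954739e+06 m
r2 = 26807.5660 km = 2.6807566e+07 m
dv1 = sqrt(mu/r1)*(sqrt(2*r2/(r1+r2)) - 1) = 1712.4024 m/s
dv2 = sqrt(mu/r2)*(1 - sqrt(2*r1/(r1+r2))) = 1247.3891 m/s
total dv = |dv1| + |dv2| = 1712.4024 + 1247.3891 = 2959.7915 m/s = 2.9598 km/s

2.9598 km/s


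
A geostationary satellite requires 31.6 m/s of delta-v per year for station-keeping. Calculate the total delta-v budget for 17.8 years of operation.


dV = rate * years = 31.6 * 17.8
dV = 562.4800 m/s

562.4800 m/s


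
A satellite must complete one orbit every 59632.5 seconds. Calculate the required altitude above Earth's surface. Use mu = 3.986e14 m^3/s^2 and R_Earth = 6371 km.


T = 59632.5 s
r = (mu*T^2/(4*pi^2))^(1/3) = (3.986e14 * 59632.5^2 / (4*pi^2))^(1/3)
r = 3.2989915e+07 m = 32989.9150 km
alt = r - R_E = 32989.9150 - 6371 = 26618.9150 km

26618.9150 km


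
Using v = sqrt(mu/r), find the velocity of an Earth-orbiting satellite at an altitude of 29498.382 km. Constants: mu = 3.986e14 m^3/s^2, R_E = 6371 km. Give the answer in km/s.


r = R_E + alt = 6371.0 + 29498.382 = 35869.3820 km = 3.5869382e+07 m
v = sqrt(mu/r) = sqrt(3.986e14 / 3.5869382e+07) = 3333.5479 m/s = 3.3335 km/s

3.3335 km/s


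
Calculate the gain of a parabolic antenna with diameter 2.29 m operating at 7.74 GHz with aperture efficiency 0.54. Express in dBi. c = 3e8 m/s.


lambda = c/f = 3e8 / 7.74e+09 = 0.03875969 m
G = eta*(pi*D/lambda)^2 = 0.54*(pi*2.29/0.03875969)^2
G = 18603.8951 (linear)
G = 10*log10(18603.8951) = 42.6960 dBi

42.6960 dBi


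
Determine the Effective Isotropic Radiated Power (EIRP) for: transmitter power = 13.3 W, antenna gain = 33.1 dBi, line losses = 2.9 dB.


Pt = 13.3 W = 11.2385 dBW
EIRP = Pt_dBW + Gt - losses = 11.2385 + 33.1 - 2.9 = 41.4385 dBW

41.4385 dBW


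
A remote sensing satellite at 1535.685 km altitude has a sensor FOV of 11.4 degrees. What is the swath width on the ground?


FOV = 11.4 deg = 0.1989675 rad
swath = 2 * alt * tan(FOV/2) = 2 * 1535.685 * tan(0.09948377)
swath = 2 * 1535.685 * 0.09981327
swath = 306.5635 km

306.5635 km


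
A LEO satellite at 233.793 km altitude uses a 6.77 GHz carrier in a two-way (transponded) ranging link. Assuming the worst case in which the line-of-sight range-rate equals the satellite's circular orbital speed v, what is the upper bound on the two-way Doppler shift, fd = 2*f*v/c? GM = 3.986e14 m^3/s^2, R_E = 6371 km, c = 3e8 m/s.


r = 6.604793e+06 m
v = sqrt(mu/r) = 7768.5335 m/s (worst-case radial velocity)
f = 6.77 GHz = 6.77e+09 Hz
fd = 2*f*v/c = 2*6.77e+09*7768.5335/3.0e+08
fd = 350619.8110 Hz

350619.8110 Hz


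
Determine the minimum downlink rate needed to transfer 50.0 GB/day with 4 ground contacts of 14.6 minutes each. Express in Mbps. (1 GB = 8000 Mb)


total contact time = 4 * 14.6 * 60 = 3504.0000 s
data = 50.0 GB = 400000.0000 Mb
rate = 400000.0000 / 3504.0000 = 114.1553 Mbps

114.1553 Mbps


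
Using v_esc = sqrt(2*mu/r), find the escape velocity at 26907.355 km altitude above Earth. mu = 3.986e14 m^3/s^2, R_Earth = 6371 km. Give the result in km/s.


r = 6371.0 + 26907.355 = 33278.3550 km = 3.3278355e+07 m
v_esc = sqrt(2*mu/r) = sqrt(2*3.986e14 / 3.3278355e+07)
v_esc = 4894.4367 m/s = 4.8944 km/s

4.8944 km/s


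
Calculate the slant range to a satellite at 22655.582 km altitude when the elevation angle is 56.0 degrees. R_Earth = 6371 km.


h = 22655.582 km, el = 56.0 deg
d = -R_E*sin(el) + sqrt((R_E*sin(el))^2 + 2*R_E*h + h^2)
d = -6371.0000*sin(0.9773844) + sqrt((6371.0000*0.8290376)^2 + 2*6371.0000*22655.582 + 22655.582^2)
d = 23525.3225 km

23525.3225 km


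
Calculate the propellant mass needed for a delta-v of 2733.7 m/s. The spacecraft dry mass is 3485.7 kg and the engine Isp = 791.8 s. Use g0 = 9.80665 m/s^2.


ve = Isp * g0 = 791.8 * 9.80665 = 7764.905470 m/s
mass ratio = exp(dv/ve) = exp(2733.7/7764.905470) = 1.42199153
m_prop = m_dry * (mr - 1) = 3485.7 * (1.42199153 - 1)
m_prop = 1470.9359 kg

1470.9359 kg


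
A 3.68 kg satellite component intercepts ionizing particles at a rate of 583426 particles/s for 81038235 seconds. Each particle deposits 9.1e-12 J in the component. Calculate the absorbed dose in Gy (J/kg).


Total energy deposited = rate * time * E_per
  = 583426 * 81038235 * 9.1e-12 = 430.2463 J
Dose = E_total / mass = 430.2463 / 3.68
Dose = 116.9148 Gy

116.9148 Gy


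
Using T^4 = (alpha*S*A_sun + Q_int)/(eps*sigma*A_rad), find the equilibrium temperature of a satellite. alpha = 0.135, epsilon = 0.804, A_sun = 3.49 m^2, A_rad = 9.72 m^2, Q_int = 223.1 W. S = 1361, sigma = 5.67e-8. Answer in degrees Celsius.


Numerator = alpha*S*A_sun + Q_int = 0.135*1361*3.49 + 223.1 = 864.3352 W
Denominator = eps*sigma*A_rad = 0.804*5.67e-8*9.72 = 4.431037e-07 W/K^4
T^4 = 1.9506385e+09 K^4
T = 210.1572 K = -62.9928 C

-62.9928 degrees Celsius


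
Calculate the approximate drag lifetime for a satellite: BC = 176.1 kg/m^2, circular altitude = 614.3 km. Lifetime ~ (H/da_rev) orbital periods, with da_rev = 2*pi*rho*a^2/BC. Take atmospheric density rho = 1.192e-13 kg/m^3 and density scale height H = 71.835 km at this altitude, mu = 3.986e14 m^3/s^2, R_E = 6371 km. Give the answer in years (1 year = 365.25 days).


a = R_E + alt = 6985.3000 km = 6.9853e+06 m
da_rev = 2*pi*rho*a^2/BC = 2*pi*1.192e-13*(6.9853e+06)^2/176.1 = 0.207523313 m per revolution
N = H/da_rev = 71835.0000 m / 0.207523313 m = 346153.8793 revolutions
P = 2*pi*sqrt(a^3/mu) = 5810.1697 s
lifetime = N*P = 346153.8793 * 5810.1697 = 2.0112128e+09 s = 23277.9256 days
years = 23277.9256 / 365.25 = 63.7315 years

63.7315 years


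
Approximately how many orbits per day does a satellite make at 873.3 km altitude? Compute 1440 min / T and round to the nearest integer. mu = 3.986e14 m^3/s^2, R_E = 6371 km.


r = 7.2443e+06 m
T = 2*pi*sqrt(r^3/mu) = 6136.2898 s = 102.2715 min
revs/day = 1440 / 102.2715 = 14.0802
Rounded: 14 revolutions per day

14 revolutions per day


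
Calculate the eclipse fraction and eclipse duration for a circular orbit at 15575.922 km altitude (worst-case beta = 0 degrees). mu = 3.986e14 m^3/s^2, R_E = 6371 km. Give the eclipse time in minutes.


r = 21946.9220 km
T = 539.2876 min
Eclipse fraction = arcsin(R_E/r)/pi = arcsin(6371.0000/21946.9220)/pi
= arcsin(0.2902913)/pi = 0.0937522
Eclipse duration = 0.0937522 * 539.2876 = 50.5594 min

50.5594 minutes


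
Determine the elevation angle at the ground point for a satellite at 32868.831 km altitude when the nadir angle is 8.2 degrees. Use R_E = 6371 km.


r = R_E + alt = 39239.8310 km
Law of sines in the satellite / Earth-center / ground-point triangle:
  sin(nadir)/R_E = sin(90 + el)/r  =>  cos(el) = (r/R_E)*sin(nadir)
cos(el) = (39239.8310 / 6371.0000) * sin(8.2 deg) = 0.8784705
el = arccos(0.8784705) = 28.5416 deg
(Earth-central angle = 90 - nadir - el = 53.2584 deg)

28.5416 degrees


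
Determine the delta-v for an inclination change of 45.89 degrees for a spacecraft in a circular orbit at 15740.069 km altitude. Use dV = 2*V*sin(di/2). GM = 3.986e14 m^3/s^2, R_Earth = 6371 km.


r = 22111.0690 km = 2.2111069e+07 m
V = sqrt(mu/r) = 4245.8415 m/s
di = 45.89 deg = 0.8009316 rad
dV = 2*V*sin(di/2) = 2*4245.8415*sin(0.4004658)
dV = 3310.4599 m/s = 3.3105 km/s

3.3105 km/s


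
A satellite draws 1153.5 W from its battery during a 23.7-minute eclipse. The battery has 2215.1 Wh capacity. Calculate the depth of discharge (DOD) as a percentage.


E_used = P * t / 60 = 1153.5 * 23.7 / 60 = 455.6325 Wh
DOD = E_used / E_total * 100 = 455.6325 / 2215.1 * 100
DOD = 20.5694 %

20.5694 %


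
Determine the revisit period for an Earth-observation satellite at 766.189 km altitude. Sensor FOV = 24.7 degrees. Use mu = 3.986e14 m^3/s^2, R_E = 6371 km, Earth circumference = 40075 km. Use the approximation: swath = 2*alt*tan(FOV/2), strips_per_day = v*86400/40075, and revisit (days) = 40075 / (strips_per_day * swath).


swath = 2*766.189*tan(0.2155482) = 335.5135 km
v = sqrt(mu/r) = 7473.1732 m/s = 7.4732 km/s
strips/day = v*86400/40075 = 7.4732*86400/40075 = 16.1118
coverage/day = strips * swath = 16.1118 * 335.5135 = 5405.7418 km
revisit = 40075 / 5405.7418 = 7.4134 days

7.4134 days


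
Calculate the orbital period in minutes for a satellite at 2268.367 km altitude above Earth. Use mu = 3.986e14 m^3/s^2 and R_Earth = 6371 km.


r = 8639.3670 km = 8.639367e+06 m
T = 2*pi*sqrt(r^3/mu) = 2*pi*sqrt(6.4483079e+20 / 3.986e14)
T = 7991.6068 s = 133.1934 min

133.1934 minutes


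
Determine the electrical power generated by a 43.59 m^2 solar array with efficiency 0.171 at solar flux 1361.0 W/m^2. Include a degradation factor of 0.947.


P = area * eta * S * degradation
P = 43.59 * 0.171 * 1361.0 * 0.947
P = 9607.0728 W

9607.0728 W


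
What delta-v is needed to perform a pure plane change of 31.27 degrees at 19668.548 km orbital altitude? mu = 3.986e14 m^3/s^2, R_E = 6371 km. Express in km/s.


r = 26039.5480 km = 2.6039548e+07 m
V = sqrt(mu/r) = 3912.4782 m/s
di = 31.27 deg = 0.5457645 rad
dV = 2*V*sin(di/2) = 2*3912.4782*sin(0.2728822)
dV = 2108.8894 m/s = 2.1089 km/s

2.1089 km/s


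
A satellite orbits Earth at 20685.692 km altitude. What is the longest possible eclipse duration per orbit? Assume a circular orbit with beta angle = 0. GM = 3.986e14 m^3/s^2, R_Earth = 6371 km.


r = 27056.6920 km
T = 738.1966 min
Eclipse fraction = arcsin(R_E/r)/pi = arcsin(6371.0000/27056.6920)/pi
= arcsin(0.2354685)/pi = 0.07566247
Eclipse duration = 0.07566247 * 738.1966 = 55.8538 min

55.8538 minutes


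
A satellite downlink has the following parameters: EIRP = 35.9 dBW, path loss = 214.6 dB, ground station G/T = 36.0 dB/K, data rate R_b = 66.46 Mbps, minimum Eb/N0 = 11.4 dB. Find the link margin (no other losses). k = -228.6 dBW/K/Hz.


C/N0 = EIRP - FSPL + G/T - k = 35.9 - 214.6 + 36.0 - (-228.6)
C/N0 = 85.9000 dB-Hz
R_b = 66.46 Mbps = 6.646e+07 bps -> 10*log10(R_b) = 78.2256 dB-Hz
Eb/N0 = C/N0 - 10*log10(R_b) = 85.9000 - 78.2256 = 7.6744 dB
Margin = Eb/N0 - Eb/N0_req = 7.6744 - 11.4 = -3.7256 dB (negative margin: link does not close)

-3.7256 dB


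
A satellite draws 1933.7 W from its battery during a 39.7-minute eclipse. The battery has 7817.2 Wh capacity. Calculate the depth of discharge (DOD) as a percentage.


E_used = P * t / 60 = 1933.7 * 39.7 / 60 = 1279.4648 Wh
DOD = E_used / E_total * 100 = 1279.4648 / 7817.2 * 100
DOD = 16.3673 %

16.3673 %


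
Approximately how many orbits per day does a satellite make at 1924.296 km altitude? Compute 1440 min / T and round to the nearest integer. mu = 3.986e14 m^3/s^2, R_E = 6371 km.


r = 8.295296e+06 m
T = 2*pi*sqrt(r^3/mu) = 7518.9821 s = 125.3164 min
revs/day = 1440 / 125.3164 = 11.4909
Rounded: 11 revolutions per day

11 revolutions per day


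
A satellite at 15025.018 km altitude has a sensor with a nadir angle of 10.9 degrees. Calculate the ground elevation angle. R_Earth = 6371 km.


r = R_E + alt = 21396.0180 km
Law of sines in the satellite / Earth-center / ground-point triangle:
  sin(nadir)/R_E = sin(90 + el)/r  =>  cos(el) = (r/R_E)*sin(nadir)
cos(el) = (21396.0180 / 6371.0000) * sin(10.9 deg) = 0.6350478
el = arccos(0.6350478) = 50.5765 deg
(Earth-central angle = 90 - nadir - el = 28.5235 deg)

50.5765 degrees


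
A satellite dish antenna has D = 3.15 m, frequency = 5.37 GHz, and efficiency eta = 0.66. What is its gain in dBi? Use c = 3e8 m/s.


lambda = c/f = 3e8 / 5.37e+09 = 0.05586592 m
G = eta*(pi*D/lambda)^2 = 0.66*(pi*3.15/0.05586592)^2
G = 20709.5590 (linear)
G = 10*log10(20709.5590) = 43.1617 dBi

43.1617 dBi


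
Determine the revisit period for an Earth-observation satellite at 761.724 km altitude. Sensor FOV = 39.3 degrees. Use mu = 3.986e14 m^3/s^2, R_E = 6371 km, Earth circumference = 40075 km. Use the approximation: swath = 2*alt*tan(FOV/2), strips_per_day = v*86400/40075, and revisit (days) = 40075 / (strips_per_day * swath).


swath = 2*761.724*tan(0.3429572) = 543.9739 km
v = sqrt(mu/r) = 7475.5119 m/s = 7.4755 km/s
strips/day = v*86400/40075 = 7.4755*86400/40075 = 16.1169
coverage/day = strips * swath = 16.1169 * 543.9739 = 8767.1661 km
revisit = 40075 / 8767.1661 = 4.5710 days

4.5710 days


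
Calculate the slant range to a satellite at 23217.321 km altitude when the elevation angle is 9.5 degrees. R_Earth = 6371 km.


h = 23217.321 km, el = 9.5 deg
d = -R_E*sin(el) + sqrt((R_E*sin(el))^2 + 2*R_E*h + h^2)
d = -6371.0000*sin(0.1658063) + sqrt((6371.0000*0.1650476)^2 + 2*6371.0000*23217.321 + 23217.321^2)
d = 27861.8833 km

27861.8833 km


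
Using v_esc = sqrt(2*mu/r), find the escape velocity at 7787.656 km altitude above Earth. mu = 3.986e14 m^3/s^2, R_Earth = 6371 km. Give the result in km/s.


r = 6371.0 + 7787.656 = 14158.6560 km = 1.4158656e+07 m
v_esc = sqrt(2*mu/r) = sqrt(2*3.986e14 / 1.4158656e+07)
v_esc = 7503.6511 m/s = 7.5037 km/s

7.5037 km/s


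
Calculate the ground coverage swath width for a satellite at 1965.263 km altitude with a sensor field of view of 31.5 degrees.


FOV = 31.5 deg = 0.5497787 rad
swath = 2 * alt * tan(FOV/2) = 2 * 1965.263 * tan(0.2748894)
swath = 2 * 1965.263 * 0.2820292
swath = 1108.5230 km

1108.5230 km


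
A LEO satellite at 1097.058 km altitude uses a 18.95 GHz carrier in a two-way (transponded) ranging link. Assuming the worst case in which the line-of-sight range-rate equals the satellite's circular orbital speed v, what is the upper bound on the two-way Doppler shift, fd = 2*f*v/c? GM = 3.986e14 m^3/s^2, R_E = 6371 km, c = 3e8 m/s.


r = 7.468058e+06 m
v = sqrt(mu/r) = 7305.7500 m/s (worst-case radial velocity)
f = 18.95 GHz = 1.895e+10 Hz
fd = 2*f*v/c = 2*1.895e+10*7305.7500/3.0e+08
fd = 922959.7486 Hz

922959.7486 Hz


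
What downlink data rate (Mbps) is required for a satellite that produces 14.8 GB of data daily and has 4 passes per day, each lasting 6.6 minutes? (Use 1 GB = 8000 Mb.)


total contact time = 4 * 6.6 * 60 = 1584.0000 s
data = 14.8 GB = 118400.0000 Mb
rate = 118400.0000 / 1584.0000 = 74.7475 Mbps

74.7475 Mbps


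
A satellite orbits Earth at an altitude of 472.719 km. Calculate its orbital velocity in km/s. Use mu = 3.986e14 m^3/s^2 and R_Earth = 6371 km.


r = R_E + alt = 6371.0 + 472.719 = 6843.7190 km = 6.843719e+06 m
v = sqrt(mu/r) = sqrt(3.986e14 / 6.843719e+06) = 7631.7224 m/s = 7.6317 km/s

7.6317 km/s


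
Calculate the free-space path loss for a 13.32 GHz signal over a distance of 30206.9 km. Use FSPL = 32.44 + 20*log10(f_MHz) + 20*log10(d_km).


f = 13.32 GHz = 13320.0000 MHz
d = 30206.9 km
FSPL = 32.44 + 20*log10(13320.0000) + 20*log10(30206.9)
FSPL = 32.44 + 82.4901 + 89.6021
FSPL = 204.5322 dB

204.5322 dB


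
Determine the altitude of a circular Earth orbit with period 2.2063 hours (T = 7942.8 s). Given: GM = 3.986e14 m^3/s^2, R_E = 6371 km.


T = 7942.8 s
r = (mu*T^2/(4*pi^2))^(1/3) = (3.986e14 * 7942.8^2 / (4*pi^2))^(1/3)
r = 8.6041559e+06 m = 8604.1559 km
alt = r - R_E = 8604.1559 - 6371 = 2233.1559 km

2233.1559 km


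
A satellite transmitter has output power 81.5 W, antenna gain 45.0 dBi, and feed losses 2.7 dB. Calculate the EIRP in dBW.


Pt = 81.5 W = 19.1116 dBW
EIRP = Pt_dBW + Gt - losses = 19.1116 + 45.0 - 2.7 = 61.4116 dBW

61.4116 dBW


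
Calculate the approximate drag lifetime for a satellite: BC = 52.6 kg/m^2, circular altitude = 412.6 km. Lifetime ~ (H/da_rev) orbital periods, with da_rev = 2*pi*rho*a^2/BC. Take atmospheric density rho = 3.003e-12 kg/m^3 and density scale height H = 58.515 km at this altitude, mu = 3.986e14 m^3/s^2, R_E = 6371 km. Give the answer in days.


a = R_E + alt = 6783.6000 km = 6.7836e+06 m
da_rev = 2*pi*rho*a^2/BC = 2*pi*3.003e-12*(6.7836e+06)^2/52.6 = 16.507067 m per revolution
N = H/da_rev = 58515.0000 m / 16.507067 m = 3544.8453 revolutions
P = 2*pi*sqrt(a^3/mu) = 5560.3428 s
lifetime = N*P = 3544.8453 * 5560.3428 = 1.9710555e+07 s = 228.1314 days

228.1314 days


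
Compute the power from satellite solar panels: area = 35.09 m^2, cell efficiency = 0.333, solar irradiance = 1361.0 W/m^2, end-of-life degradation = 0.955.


P = area * eta * S * degradation
P = 35.09 * 0.333 * 1361.0 * 0.955
P = 15187.5982 W

15187.5982 W


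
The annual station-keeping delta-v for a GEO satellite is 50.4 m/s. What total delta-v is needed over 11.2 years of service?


dV = rate * years = 50.4 * 11.2
dV = 564.4800 m/s

564.4800 m/s


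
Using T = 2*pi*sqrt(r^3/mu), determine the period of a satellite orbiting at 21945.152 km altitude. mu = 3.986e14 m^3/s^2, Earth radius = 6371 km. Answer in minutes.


r = 28316.1520 km = 2.8316152e+07 m
T = 2*pi*sqrt(r^3/mu) = 2*pi*sqrt(2.2704017e+22 / 3.986e14)
T = 47420.1118 s = 790.3352 min

790.3352 minutes


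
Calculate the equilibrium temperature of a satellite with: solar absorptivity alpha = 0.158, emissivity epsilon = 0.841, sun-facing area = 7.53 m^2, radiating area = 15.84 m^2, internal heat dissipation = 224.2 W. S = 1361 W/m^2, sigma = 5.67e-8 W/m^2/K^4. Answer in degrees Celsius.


Numerator = alpha*S*A_sun + Q_int = 0.158*1361*7.53 + 224.2 = 1843.4361 W
Denominator = eps*sigma*A_rad = 0.841*5.67e-8*15.84 = 7.5532565e-07 W/K^4
T^4 = 2.4405846e+09 K^4
T = 222.2662 K = -50.8838 C

-50.8838 degrees Celsius


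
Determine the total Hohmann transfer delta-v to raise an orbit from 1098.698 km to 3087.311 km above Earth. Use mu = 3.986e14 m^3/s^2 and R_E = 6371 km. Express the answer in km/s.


r1 = 7469.6980 km = 7.469698e+06 m
r2 = 9458.3110 km = 9.458311e+06 m
dv1 = sqrt(mu/r1)*(sqrt(2*r2/(r1+r2)) - 1) = 417.1619 m/s
dv2 = sqrt(mu/r2)*(1 - sqrt(2*r1/(r1+r2))) = 393.2172 m/s
total dv = |dv1| + |dv2| = 417.1619 + 393.2172 = 810.3792 m/s = 0.8103792 km/s

0.8104 km/s


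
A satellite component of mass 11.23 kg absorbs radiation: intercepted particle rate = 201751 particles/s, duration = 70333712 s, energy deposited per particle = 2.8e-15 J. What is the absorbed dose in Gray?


Total energy deposited = rate * time * E_per
  = 201751 * 70333712 * 2.8e-15 = 0.03973171 J
Dose = E_total / mass = 0.03973171 / 11.23
Dose = 0.003537997 Gy

0.0035 Gy


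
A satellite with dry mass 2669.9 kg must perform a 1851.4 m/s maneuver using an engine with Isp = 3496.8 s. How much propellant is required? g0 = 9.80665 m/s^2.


ve = Isp * g0 = 3496.8 * 9.80665 = 34291.893720 m/s
mass ratio = exp(dv/ve) = exp(1851.4/34291.893720) = 1.05547345
m_prop = m_dry * (mr - 1) = 2669.9 * (1.05547345 - 1)
m_prop = 148.1086 kg

148.1086 kg


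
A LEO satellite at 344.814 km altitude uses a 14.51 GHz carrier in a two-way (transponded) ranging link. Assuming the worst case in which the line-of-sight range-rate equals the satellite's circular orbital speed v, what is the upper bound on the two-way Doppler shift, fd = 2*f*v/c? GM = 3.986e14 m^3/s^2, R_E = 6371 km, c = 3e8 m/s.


r = 6.715814e+06 m
v = sqrt(mu/r) = 7704.0540 m/s (worst-case radial velocity)
f = 14.51 GHz = 1.451e+10 Hz
fd = 2*f*v/c = 2*1.451e+10*7704.0540/3.0e+08
fd = 745238.8222 Hz

745238.8222 Hz


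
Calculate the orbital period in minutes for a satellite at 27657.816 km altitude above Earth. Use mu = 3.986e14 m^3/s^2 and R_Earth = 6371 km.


r = 34028.8160 km = 3.4028816e+07 m
T = 2*pi*sqrt(r^3/mu) = 2*pi*sqrt(3.9404019e+22 / 3.986e14)
T = 62471.4346 s = 1041.1906 min

1041.1906 minutes


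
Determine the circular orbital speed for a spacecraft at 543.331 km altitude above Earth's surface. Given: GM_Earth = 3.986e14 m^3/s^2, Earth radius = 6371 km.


r = R_E + alt = 6371.0 + 543.331 = 6914.3310 km = 6.914331e+06 m
v = sqrt(mu/r) = sqrt(3.986e14 / 6.914331e+06) = 7592.6532 m/s = 7.5927 km/s

7.5927 km/s


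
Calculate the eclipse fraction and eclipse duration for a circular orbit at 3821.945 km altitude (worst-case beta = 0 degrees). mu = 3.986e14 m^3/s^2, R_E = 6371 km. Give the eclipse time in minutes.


r = 10192.9450 km
T = 170.6906 min
Eclipse fraction = arcsin(R_E/r)/pi = arcsin(6371.0000/10192.9450)/pi
= arcsin(0.6250402)/pi = 0.2149174
Eclipse duration = 0.2149174 * 170.6906 = 36.6844 min

36.6844 minutes


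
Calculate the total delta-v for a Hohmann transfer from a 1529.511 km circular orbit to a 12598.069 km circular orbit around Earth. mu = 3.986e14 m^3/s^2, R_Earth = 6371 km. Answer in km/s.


r1 = 7900.5110 km = 7.900511e+06 m
r2 = 18969.0690 km = 1.8969069e+07 m
dv1 = sqrt(mu/r1)*(sqrt(2*r2/(r1+r2)) - 1) = 1337.1324 m/s
dv2 = sqrt(mu/r2)*(1 - sqrt(2*r1/(r1+r2))) = 1068.7481 m/s
total dv = |dv1| + |dv2| = 1337.1324 + 1068.7481 = 2405.8806 m/s = 2.4059 km/s

2.4059 km/s


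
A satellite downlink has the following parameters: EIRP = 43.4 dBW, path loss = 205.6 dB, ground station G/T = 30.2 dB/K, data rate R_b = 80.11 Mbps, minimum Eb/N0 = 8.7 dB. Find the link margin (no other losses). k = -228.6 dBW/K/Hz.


C/N0 = EIRP - FSPL + G/T - k = 43.4 - 205.6 + 30.2 - (-228.6)
C/N0 = 96.6000 dB-Hz
R_b = 80.11 Mbps = 8.011e+07 bps -> 10*log10(R_b) = 79.0369 dB-Hz
Eb/N0 = C/N0 - 10*log10(R_b) = 96.6000 - 79.0369 = 17.5631 dB
Margin = Eb/N0 - Eb/N0_req = 17.5631 - 8.7 = 8.8631 dB (link closes)

8.8631 dB


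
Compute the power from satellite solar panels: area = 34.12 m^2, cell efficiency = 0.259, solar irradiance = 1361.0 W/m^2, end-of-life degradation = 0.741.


P = area * eta * S * degradation
P = 34.12 * 0.259 * 1361.0 * 0.741
P = 8912.2040 W

8912.2040 W


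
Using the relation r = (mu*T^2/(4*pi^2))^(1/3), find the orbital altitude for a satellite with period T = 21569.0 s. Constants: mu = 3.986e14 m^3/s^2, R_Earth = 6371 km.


T = 21569.0 s
r = (mu*T^2/(4*pi^2))^(1/3) = (3.986e14 * 21569.0^2 / (4*pi^2))^(1/3)
r = 1.6747341e+07 m = 16747.3409 km
alt = r - R_E = 16747.3409 - 6371 = 10376.3409 km

10376.3409 km


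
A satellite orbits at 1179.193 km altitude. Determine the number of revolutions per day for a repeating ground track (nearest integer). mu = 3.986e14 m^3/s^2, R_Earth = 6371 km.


r = 7.550193e+06 m
T = 2*pi*sqrt(r^3/mu) = 6529.0245 s = 108.8171 min
revs/day = 1440 / 108.8171 = 13.2332
Rounded: 13 revolutions per day

13 revolutions per day


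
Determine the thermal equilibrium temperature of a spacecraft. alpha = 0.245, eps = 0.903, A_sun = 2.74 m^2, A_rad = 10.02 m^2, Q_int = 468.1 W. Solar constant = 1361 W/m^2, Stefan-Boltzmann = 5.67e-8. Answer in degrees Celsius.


Numerator = alpha*S*A_sun + Q_int = 0.245*1361*2.74 + 468.1 = 1381.7393 W
Denominator = eps*sigma*A_rad = 0.903*5.67e-8*10.02 = 5.13025e-07 W/K^4
T^4 = 2.6933177e+09 K^4
T = 227.8095 K = -45.3405 C

-45.3405 degrees Celsius


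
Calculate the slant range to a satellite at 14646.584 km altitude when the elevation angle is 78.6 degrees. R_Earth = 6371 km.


h = 14646.584 km, el = 78.6 deg
d = -R_E*sin(el) + sqrt((R_E*sin(el))^2 + 2*R_E*h + h^2)
d = -6371.0000*sin(1.3718) + sqrt((6371.0000*0.9802712)^2 + 2*6371.0000*14646.584 + 14646.584^2)
d = 14734.5175 km

14734.5175 km


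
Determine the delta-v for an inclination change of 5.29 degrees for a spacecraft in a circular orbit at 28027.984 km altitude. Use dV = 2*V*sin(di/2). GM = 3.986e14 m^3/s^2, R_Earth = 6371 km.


r = 34398.9840 km = 3.4398984e+07 m
V = sqrt(mu/r) = 3404.0493 m/s
di = 5.29 deg = 0.09232792 rad
dV = 2*V*sin(di/2) = 2*3404.0493*sin(0.04616396)
dV = 314.1772 m/s = 0.3141772 km/s

0.3142 km/s


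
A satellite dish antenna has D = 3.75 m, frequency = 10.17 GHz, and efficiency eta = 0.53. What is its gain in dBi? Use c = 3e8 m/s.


lambda = c/f = 3e8 / 1.017e+10 = 0.02949853 m
G = eta*(pi*D/lambda)^2 = 0.53*(pi*3.75/0.02949853)^2
G = 84535.1927 (linear)
G = 10*log10(84535.1927) = 49.2704 dBi

49.2704 dBi


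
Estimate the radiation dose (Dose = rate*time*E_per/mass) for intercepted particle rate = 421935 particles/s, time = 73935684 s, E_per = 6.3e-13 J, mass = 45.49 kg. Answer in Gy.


Total energy deposited = rate * time * E_per
  = 421935 * 73935684 * 6.3e-13 = 19.6535 J
Dose = E_total / mass = 19.6535 / 45.49
Dose = 0.4320403 Gy

0.4320 Gy


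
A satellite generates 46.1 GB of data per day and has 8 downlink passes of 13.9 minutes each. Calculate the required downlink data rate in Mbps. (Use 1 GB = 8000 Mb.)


total contact time = 8 * 13.9 * 60 = 6672.0000 s
data = 46.1 GB = 368800.0000 Mb
rate = 368800.0000 / 6672.0000 = 55.2758 Mbps

55.2758 Mbps


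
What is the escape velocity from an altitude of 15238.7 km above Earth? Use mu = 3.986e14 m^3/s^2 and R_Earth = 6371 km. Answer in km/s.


r = 6371.0 + 15238.7 = 21609.7000 km = 2.16097e+07 m
v_esc = sqrt(2*mu/r) = sqrt(2*3.986e14 / 2.16097e+07)
v_esc = 6073.7831 m/s = 6.0738 km/s

6.0738 km/s


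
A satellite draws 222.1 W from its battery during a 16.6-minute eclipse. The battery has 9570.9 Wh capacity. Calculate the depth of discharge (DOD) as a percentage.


E_used = P * t / 60 = 222.1 * 16.6 / 60 = 61.4477 Wh
DOD = E_used / E_total * 100 = 61.4477 / 9570.9 * 100
DOD = 0.642026 %

0.6420 %


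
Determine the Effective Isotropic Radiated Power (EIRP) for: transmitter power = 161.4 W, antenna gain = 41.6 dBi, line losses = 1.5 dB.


Pt = 161.4 W = 22.0790 dBW
EIRP = Pt_dBW + Gt - losses = 22.0790 + 41.6 - 1.5 = 62.1790 dBW

62.1790 dBW


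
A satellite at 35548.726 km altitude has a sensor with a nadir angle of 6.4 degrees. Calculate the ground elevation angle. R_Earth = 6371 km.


r = R_E + alt = 41919.7260 km
Law of sines in the satellite / Earth-center / ground-point triangle:
  sin(nadir)/R_E = sin(90 + el)/r  =>  cos(el) = (r/R_E)*sin(nadir)
cos(el) = (41919.7260 / 6371.0000) * sin(6.4 deg) = 0.7334401
el = arccos(0.7334401) = 42.8244 deg
(Earth-central angle = 90 - nadir - el = 40.7756 deg)

42.8244 degrees


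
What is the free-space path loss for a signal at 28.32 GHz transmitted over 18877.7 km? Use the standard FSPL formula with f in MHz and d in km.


f = 28.32 GHz = 28320.0000 MHz
d = 18877.7 km
FSPL = 32.44 + 20*log10(28320.0000) + 20*log10(18877.7)
FSPL = 32.44 + 89.0419 + 85.5190
FSPL = 207.0008 dB

207.0008 dB


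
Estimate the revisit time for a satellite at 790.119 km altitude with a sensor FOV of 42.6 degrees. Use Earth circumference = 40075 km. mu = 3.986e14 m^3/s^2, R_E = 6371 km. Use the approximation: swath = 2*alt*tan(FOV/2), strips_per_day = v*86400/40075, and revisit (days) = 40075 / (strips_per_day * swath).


swath = 2*790.119*tan(0.3717551) = 616.1091 km
v = sqrt(mu/r) = 7460.6764 m/s = 7.4607 km/s
strips/day = v*86400/40075 = 7.4607*86400/40075 = 16.0849
coverage/day = strips * swath = 16.0849 * 616.1091 = 9910.0536 km
revisit = 40075 / 9910.0536 = 4.0439 days

4.0439 days


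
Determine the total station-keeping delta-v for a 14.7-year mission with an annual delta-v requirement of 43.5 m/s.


dV = rate * years = 43.5 * 14.7
dV = 639.4500 m/s

639.4500 m/s


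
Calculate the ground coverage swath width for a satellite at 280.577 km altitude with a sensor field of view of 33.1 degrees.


FOV = 33.1 deg = 0.577704 rad
swath = 2 * alt * tan(FOV/2) = 2 * 280.577 * tan(0.288852)
swath = 2 * 280.577 * 0.297163
swath = 166.7542 km

166.7542 km


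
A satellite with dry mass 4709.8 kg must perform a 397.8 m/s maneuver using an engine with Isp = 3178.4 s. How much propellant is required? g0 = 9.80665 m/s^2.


ve = Isp * g0 = 3178.4 * 9.80665 = 31169.456360 m/s
mass ratio = exp(dv/ve) = exp(397.8/31169.456360) = 1.01284428
m_prop = m_dry * (mr - 1) = 4709.8 * (1.01284428 - 1)
m_prop = 60.4940 kg

60.4940 kg


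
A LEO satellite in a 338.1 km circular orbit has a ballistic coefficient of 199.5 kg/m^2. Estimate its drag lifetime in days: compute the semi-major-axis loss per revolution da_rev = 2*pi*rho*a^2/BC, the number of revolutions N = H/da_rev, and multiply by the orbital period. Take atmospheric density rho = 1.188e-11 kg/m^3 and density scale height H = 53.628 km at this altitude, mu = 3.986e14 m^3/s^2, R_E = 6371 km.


a = R_E + alt = 6709.1000 km = 6.7091e+06 m
da_rev = 2*pi*rho*a^2/BC = 2*pi*1.188e-11*(6.7091e+06)^2/199.5 = 16.841545 m per revolution
N = H/da_rev = 53628.0000 m / 16.841545 m = 3184.2684 revolutions
P = 2*pi*sqrt(a^3/mu) = 5468.9962 s
lifetime = N*P = 3184.2684 * 5468.9962 = 1.7414751e+07 s = 201.5596 days

201.5596 days
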